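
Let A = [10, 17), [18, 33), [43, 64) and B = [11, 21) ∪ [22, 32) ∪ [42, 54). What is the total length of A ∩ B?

30

A ∩ B = [11, 17), [18, 21), [22, 32), [43, 54).
Total: 6 + 3 + 10 + 11 = 30.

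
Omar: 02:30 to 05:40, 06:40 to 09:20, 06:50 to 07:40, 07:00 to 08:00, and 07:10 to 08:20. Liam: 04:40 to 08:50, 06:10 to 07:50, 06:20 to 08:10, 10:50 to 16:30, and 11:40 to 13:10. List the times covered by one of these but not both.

02:30–04:40, 05:40–06:40, 08:50–09:20, 10:50–16:30

First set merges to 02:30–05:40, 06:40–09:20.
Second set merges to 04:40–08:50, 10:50–16:30.
A but not B: 02:30–04:40, 08:50–09:20.
B but not A: 05:40–06:40, 10:50–16:30.
Combining gives A △ B.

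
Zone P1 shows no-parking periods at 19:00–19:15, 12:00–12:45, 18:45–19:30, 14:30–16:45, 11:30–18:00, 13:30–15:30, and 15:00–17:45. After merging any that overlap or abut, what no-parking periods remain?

Sort by start: 11:30–18:00, 12:00–12:45, 13:30–15:30, 14:30–16:45, 15:00–17:45, 18:45–19:30, 19:00–19:15.
12:00–12:45 overlaps/touches 11:30–18:00 → extend to 11:30–18:00.
13:30–15:30 overlaps/touches 11:30–18:00 → extend to 11:30–18:00.
14:30–16:45 overlaps/touches 11:30–18:00 → extend to 11:30–18:00.
15:00–17:45 overlaps/touches 11:30–18:00 → extend to 11:30–18:00.
18:45–19:30 is disjoint → start new block.
19:00–19:15 overlaps/touches 18:45–19:30 → extend to 18:45–19:30.

11:30–18:00, 18:45–19:30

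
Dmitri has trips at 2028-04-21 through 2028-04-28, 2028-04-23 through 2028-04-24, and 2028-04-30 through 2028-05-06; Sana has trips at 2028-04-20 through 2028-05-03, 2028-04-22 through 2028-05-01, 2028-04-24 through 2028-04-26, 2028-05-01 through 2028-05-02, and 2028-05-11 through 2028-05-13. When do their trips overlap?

A, merged: 2028-04-21 through 2028-04-28, 2028-04-30 through 2028-05-06.
B, merged: 2028-04-20 through 2028-05-03, 2028-05-11 through 2028-05-13.
2028-04-21 through 2028-04-28 meets the second set on 2028-04-21 through 2028-04-28.
2028-04-30 through 2028-05-06 meets the second set on 2028-04-30 through 2028-05-03.

2028-04-21 through 2028-04-28, 2028-04-30 through 2028-05-03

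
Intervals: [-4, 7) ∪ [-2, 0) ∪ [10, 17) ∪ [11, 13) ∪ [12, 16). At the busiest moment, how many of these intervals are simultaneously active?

Sweep endpoints in order; track running count of active intervals.
Peak of 3 reached at 12.

3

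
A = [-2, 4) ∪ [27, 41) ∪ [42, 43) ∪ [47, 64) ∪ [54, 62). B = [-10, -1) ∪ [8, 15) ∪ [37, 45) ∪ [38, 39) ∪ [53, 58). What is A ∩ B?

[-2, -1) ∪ [37, 41) ∪ [42, 43) ∪ [53, 58)

Merge the first list: [-2, 4), [27, 41), [42, 43), [47, 64).
Merge the second list: [-10, -1), [8, 15), [37, 45), [53, 58).
[-2, 4) overlaps B on [-2, -1).
[27, 41) overlaps B on [37, 41).
[42, 43) overlaps B on [42, 43).
[47, 64) overlaps B on [53, 58).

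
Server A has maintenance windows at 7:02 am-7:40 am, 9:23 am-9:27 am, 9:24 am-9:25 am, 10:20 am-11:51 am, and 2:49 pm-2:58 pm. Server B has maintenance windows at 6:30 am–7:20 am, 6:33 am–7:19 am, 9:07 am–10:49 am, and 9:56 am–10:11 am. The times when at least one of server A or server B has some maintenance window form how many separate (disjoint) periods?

First set merges to 7:02 am–7:40 am, 9:23 am–9:27 am, 10:20 am–11:51 am, 2:49 pm–2:58 pm.
Second set merges to 6:30 am–7:20 am, 9:07 am–10:49 am.
A ∪ B = 6:30 am–7:40 am, 9:07 am–11:51 am, 2:49 pm–2:58 pm.
That is 3 disjoint pieces.

3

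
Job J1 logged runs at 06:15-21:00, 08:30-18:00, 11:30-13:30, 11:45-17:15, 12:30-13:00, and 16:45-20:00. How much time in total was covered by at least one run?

Merged: 06:15–21:00.
Length: 14 h 45 min.

14 h 45 min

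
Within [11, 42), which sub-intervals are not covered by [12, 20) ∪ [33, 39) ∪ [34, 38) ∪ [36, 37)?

After merging, the occupied span is [12, 20), [33, 39).
Complement within [11, 42): [11, 12), [20, 33), [39, 42).

[11, 12) ∪ [20, 33) ∪ [39, 42)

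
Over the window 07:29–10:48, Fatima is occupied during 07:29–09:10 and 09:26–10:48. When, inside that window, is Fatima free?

Covered (merged): 07:29–09:10, 09:26–10:48.
Uncovered inside 07:29–10:48: 09:10–09:26.

09:10–09:26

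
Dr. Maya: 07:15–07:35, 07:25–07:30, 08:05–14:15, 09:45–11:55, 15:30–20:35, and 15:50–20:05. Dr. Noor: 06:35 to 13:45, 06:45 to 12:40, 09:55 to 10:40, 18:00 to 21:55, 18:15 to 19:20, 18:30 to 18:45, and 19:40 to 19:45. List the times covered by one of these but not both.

06:35-07:15, 07:35-08:05, 13:45-14:15, 15:30-18:00, 20:35-21:55

Merge the first list: 07:15-07:35, 08:05-14:15, 15:30-20:35.
Merge the second list: 06:35-13:45, 18:00-21:55.
A \ B = 13:45-14:15, 15:30-18:00.
B \ A = 06:35-07:15, 07:35-08:05, 20:35-21:55.
Union of the two gives the symmetric difference.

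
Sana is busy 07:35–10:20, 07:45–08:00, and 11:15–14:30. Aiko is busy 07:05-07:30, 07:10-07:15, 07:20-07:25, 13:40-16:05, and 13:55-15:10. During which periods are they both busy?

13:40–14:30

Merge the first list: 07:35–10:20, 11:15–14:30.
Merge the second list: 07:05–07:30, 13:40–16:05.
07:35–10:20 meets no B interval.
11:15–14:30 ∩ B → 13:40–14:30.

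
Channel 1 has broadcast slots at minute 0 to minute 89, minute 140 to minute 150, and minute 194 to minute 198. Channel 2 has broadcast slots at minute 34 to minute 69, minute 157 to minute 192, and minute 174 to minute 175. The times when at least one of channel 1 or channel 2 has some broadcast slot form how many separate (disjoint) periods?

Merge the second list: minute 34 to minute 69, minute 157 to minute 192.
A ∪ B = minute 0 to minute 89, minute 140 to minute 150, minute 157 to minute 192, minute 194 to minute 198.
That is 4 disjoint pieces.

4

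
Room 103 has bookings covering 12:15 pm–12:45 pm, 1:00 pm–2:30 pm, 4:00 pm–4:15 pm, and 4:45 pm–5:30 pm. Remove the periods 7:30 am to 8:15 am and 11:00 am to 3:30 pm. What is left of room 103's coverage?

4:00 pm-4:15 pm, 4:45 pm-5:30 pm

12:15 pm-12:45 pm: fully covered by B → removed.
1:00 pm-2:30 pm: fully covered by B → removed.
4:00 pm-4:15 pm: no B overlap → unchanged.
4:45 pm-5:30 pm: no B overlap → unchanged.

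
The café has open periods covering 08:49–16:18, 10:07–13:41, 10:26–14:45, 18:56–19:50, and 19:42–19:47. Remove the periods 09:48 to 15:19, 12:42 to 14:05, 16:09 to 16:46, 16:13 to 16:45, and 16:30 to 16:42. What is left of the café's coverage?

A, merged: 08:49–16:18, 18:56–19:50.
B, merged: 09:48–15:19, 16:09–16:46.
08:49–16:18 with B removed leaves 08:49–09:48, 15:19–16:09.
18:56–19:50 is untouched.

08:49–09:48, 15:19–16:09, 18:56–19:50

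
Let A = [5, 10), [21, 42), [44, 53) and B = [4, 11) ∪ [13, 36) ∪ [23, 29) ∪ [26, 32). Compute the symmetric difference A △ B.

[4, 5) ∪ [10, 11) ∪ [13, 21) ∪ [36, 42) ∪ [44, 53)

Merge the second list: [4, 11), [13, 36).
A but not B: [36, 42), [44, 53).
B but not A: [4, 5), [10, 11), [13, 21).
Combining gives A △ B.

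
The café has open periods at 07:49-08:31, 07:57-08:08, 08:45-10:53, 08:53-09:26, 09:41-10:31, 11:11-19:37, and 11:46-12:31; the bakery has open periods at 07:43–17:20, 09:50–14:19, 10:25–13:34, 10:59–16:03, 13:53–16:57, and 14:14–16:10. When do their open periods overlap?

07:49–08:31, 08:45–10:53, 11:11–17:20

Merge the first list: 07:49–08:31, 08:45–10:53, 11:11–19:37.
Merge the second list: 07:43–17:20.
07:49–08:31 ∩ B → 07:49–08:31.
08:45–10:53 ∩ B → 08:45–10:53.
11:11–19:37 ∩ B → 11:11–17:20.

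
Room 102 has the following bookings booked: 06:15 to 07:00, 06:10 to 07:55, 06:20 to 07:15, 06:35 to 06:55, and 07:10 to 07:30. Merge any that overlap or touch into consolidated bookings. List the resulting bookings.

Sort by start: 06:10–07:55, 06:15–07:00, 06:20–07:15, 06:35–06:55, 07:10–07:30.
06:15–07:00 overlaps/touches 06:10–07:55 → extend to 06:10–07:55.
06:20–07:15 overlaps/touches 06:10–07:55 → extend to 06:10–07:55.
06:35–06:55 overlaps/touches 06:10–07:55 → extend to 06:10–07:55.
07:10–07:30 overlaps/touches 06:10–07:55 → extend to 06:10–07:55.

06:10–07:55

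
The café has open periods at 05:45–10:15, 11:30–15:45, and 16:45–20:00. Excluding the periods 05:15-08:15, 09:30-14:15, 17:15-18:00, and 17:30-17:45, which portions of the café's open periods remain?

Merge the second list: 05:15–08:15, 09:30–14:15, 17:15–18:00.
05:45–10:15 with B removed leaves 08:15–09:30.
11:30–15:45 with B removed leaves 14:15–15:45.
16:45–20:00 with B removed leaves 16:45–17:15, 18:00–20:00.

08:15–09:30, 14:15–15:45, 16:45–17:15, 18:00–20:00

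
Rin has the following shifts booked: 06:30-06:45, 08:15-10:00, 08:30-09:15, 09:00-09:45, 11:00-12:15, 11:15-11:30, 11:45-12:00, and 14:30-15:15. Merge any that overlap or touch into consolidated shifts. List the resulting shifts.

06:30–06:45, 08:15–10:00, 11:00–12:15, 14:30–15:15

08:15–10:00 is disjoint → start new block.
08:30–09:15 overlaps/touches 08:15–10:00 → extend to 08:15–10:00.
09:00–09:45 overlaps/touches 08:15–10:00 → extend to 08:15–10:00.
11:00–12:15 is disjoint → start new block.
11:15–11:30 overlaps/touches 11:00–12:15 → extend to 11:00–12:15.
11:45–12:00 overlaps/touches 11:00–12:15 → extend to 11:00–12:15.
14:30–15:15 is disjoint → start new block.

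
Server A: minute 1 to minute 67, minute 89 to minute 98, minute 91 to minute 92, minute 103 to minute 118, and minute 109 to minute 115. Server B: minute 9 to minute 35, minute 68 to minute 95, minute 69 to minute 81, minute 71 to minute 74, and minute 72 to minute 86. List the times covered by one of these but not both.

minute 1 to minute 9, minute 35 to minute 67, minute 68 to minute 89, minute 95 to minute 98, minute 103 to minute 118

A, merged: minute 1 to minute 67, minute 89 to minute 98, minute 103 to minute 118.
B, merged: minute 9 to minute 35, minute 68 to minute 95.
Only in the first: minute 1 to minute 9, minute 35 to minute 67, minute 95 to minute 98, minute 103 to minute 118.
Only in the second: minute 68 to minute 89.
Together these are the periods covered by exactly one.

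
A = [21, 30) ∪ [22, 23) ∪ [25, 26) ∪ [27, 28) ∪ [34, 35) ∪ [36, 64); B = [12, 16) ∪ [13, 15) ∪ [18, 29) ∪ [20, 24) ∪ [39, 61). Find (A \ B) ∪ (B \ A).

[12, 16) ∪ [18, 21) ∪ [29, 30) ∪ [34, 35) ∪ [36, 39) ∪ [61, 64)

A, merged: [21, 30), [34, 35), [36, 64).
B, merged: [12, 16), [18, 29), [39, 61).
Only in the first: [29, 30), [34, 35), [36, 39), [61, 64).
Only in the second: [12, 16), [18, 21).
Together these are the periods covered by exactly one.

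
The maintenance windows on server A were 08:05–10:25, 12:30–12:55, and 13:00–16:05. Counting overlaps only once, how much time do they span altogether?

Merged: 08:05–10:25, 12:30–12:55, 13:00–16:05.
Lengths: 2 h 20 min + 25 min + 3 h 5 min = 5 h 50 min.

5 h 50 min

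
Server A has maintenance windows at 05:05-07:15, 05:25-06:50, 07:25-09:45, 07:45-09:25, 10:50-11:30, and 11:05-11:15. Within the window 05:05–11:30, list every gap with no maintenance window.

07:15–07:25, 09:45–10:50

After merging, the occupied span is 05:05–07:15, 07:25–09:45, 10:50–11:30.
Complement within 05:05–11:30: 07:15–07:25, 09:45–10:50.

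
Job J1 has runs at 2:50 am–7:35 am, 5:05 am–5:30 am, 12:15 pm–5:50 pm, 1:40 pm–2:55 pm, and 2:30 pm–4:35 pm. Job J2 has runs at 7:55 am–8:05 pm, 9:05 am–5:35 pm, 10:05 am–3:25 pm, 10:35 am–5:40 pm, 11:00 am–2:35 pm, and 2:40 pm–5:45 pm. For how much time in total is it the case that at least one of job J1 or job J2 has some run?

16 h 55 min

Merge the first list: 2:50 am-7:35 am, 12:15 pm-5:50 pm.
Merge the second list: 7:55 am-8:05 pm.
A ∪ B = 2:50 am-7:35 am, 7:55 am-8:05 pm.
Total: 4 h 45 min + 12 h 10 min = 16 h 55 min.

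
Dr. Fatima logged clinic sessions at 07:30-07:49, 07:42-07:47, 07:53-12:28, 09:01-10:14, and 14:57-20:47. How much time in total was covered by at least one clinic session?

Merged: 07:30–07:49, 07:53–12:28, 14:57–20:47.
Lengths: 19 min + 4 h 35 min + 5 h 50 min = 10 h 44 min.

10 h 44 min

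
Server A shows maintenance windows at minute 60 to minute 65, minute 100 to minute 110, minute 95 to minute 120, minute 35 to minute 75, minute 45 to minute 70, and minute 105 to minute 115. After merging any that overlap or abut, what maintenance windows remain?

Sort by start: minute 35 to minute 75, minute 45 to minute 70, minute 60 to minute 65, minute 95 to minute 120, minute 100 to minute 110, minute 105 to minute 115.
minute 45 to minute 70 overlaps/touches minute 35 to minute 75 → extend to minute 35 to minute 75.
minute 60 to minute 65 overlaps/touches minute 35 to minute 75 → extend to minute 35 to minute 75.
minute 95 to minute 120 is disjoint → start new block.
minute 100 to minute 110 overlaps/touches minute 95 to minute 120 → extend to minute 95 to minute 120.
minute 105 to minute 115 overlaps/touches minute 95 to minute 120 → extend to minute 95 to minute 120.

minute 35 to minute 75, minute 95 to minute 120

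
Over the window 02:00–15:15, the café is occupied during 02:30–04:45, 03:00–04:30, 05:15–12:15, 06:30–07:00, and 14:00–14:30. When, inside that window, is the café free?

02:00–02:30, 04:45–05:15, 12:15–14:00, 14:30–15:15

The merged coverage is 02:30–04:45, 05:15–12:15, 14:00–14:30.
Gaps within 02:00–15:15: 02:00–02:30, 04:45–05:15, 12:15–14:00, 14:30–15:15.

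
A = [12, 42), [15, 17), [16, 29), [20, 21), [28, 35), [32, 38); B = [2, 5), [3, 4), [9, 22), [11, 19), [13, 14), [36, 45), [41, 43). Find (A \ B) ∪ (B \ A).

[2, 5) ∪ [9, 12) ∪ [22, 36) ∪ [42, 45)

A, merged: [12, 42).
B, merged: [2, 5), [9, 22), [36, 45).
A \ B = [22, 36).
B \ A = [2, 5), [9, 12), [42, 45).
Union of the two gives the symmetric difference.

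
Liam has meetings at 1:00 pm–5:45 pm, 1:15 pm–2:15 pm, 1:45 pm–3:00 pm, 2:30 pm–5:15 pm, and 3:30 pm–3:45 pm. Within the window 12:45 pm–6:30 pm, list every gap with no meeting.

The merged coverage is 1:00 pm-5:45 pm.
Complement within 12:45 pm-6:30 pm: 12:45 pm-1:00 pm, 5:45 pm-6:30 pm.

12:45 pm-1:00 pm, 5:45 pm-6:30 pm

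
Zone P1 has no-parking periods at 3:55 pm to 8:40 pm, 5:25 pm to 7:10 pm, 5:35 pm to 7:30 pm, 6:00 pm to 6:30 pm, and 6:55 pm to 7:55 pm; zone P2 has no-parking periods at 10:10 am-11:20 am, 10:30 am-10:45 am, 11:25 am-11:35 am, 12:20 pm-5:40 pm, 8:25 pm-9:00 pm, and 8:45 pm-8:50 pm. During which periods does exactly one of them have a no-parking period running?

Merge the first list: 3:55 pm–8:40 pm.
Merge the second list: 10:10 am–11:20 am, 11:25 am–11:35 am, 12:20 pm–5:40 pm, 8:25 pm–9:00 pm.
A \ B = 5:40 pm–8:25 pm.
B \ A = 10:10 am–11:20 am, 11:25 am–11:35 am, 12:20 pm–3:55 pm, 8:40 pm–9:00 pm.
Union of the two gives the symmetric difference.

10:10 am–11:20 am, 11:25 am–11:35 am, 12:20 pm–3:55 pm, 5:40 pm–8:25 pm, 8:40 pm–9:00 pm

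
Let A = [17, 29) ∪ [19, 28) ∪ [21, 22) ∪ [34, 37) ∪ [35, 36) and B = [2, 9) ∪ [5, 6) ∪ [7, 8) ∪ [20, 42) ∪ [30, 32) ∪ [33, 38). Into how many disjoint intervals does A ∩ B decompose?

First set merges to [17, 29), [34, 37).
Second set merges to [2, 9), [20, 42).
A ∩ B = [20, 29), [34, 37).
That is 2 disjoint pieces.

2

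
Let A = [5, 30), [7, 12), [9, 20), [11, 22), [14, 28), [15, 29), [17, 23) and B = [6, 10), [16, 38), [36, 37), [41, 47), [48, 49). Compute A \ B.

[5, 6) ∪ [10, 16)

Merge the first list: [5, 30).
Merge the second list: [6, 10), [16, 38), [41, 47), [48, 49).
[5, 30) \ B = [5, 6), [10, 16).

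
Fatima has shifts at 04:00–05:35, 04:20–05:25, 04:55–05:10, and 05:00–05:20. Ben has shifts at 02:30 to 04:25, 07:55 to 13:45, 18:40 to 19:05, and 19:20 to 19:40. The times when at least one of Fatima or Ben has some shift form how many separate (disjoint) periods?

A, merged: 04:00–05:35.
A ∪ B = 02:30–05:35, 07:55–13:45, 18:40–19:05, 19:20–19:40.
That is 4 disjoint pieces.

4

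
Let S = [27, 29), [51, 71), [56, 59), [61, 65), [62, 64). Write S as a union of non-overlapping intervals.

[51, 71) is disjoint → start new block.
[56, 59) overlaps/touches [51, 71) → extend to [51, 71).
[61, 65) overlaps/touches [51, 71) → extend to [51, 71).
[62, 64) overlaps/touches [51, 71) → extend to [51, 71).

[27, 29) ∪ [51, 71)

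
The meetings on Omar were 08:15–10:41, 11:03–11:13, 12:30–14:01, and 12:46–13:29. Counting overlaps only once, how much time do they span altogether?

4 h 7 min

Merged: 08:15–10:41, 11:03–11:13, 12:30–14:01.
Lengths: 2 h 26 min + 10 min + 1 h 31 min = 4 h 7 min.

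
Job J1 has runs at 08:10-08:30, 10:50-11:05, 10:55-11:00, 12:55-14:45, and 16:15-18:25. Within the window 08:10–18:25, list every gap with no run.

08:30–10:50, 11:05–12:55, 14:45–16:15

After merging, the occupied span is 08:10–08:30, 10:50–11:05, 12:55–14:45, 16:15–18:25.
Complement within 08:10–18:25: 08:30–10:50, 11:05–12:55, 14:45–16:15.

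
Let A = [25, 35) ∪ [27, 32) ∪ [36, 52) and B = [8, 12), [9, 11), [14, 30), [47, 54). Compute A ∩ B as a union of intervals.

[25, 30) ∪ [47, 52)

First set merges to [25, 35), [36, 52).
Second set merges to [8, 12), [14, 30), [47, 54).
[25, 35) meets the second set on [25, 30).
[36, 52) meets the second set on [47, 52).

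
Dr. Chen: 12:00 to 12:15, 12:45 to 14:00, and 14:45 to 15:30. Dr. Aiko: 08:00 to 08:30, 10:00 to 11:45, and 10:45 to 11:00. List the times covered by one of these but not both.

Second set merges to 08:00–08:30, 10:00–11:45.
Only in the first: 12:00–12:15, 12:45–14:00, 14:45–15:30.
Only in the second: 08:00–08:30, 10:00–11:45.
Together these are the periods covered by exactly one.

08:00–08:30, 10:00–11:45, 12:00–12:15, 12:45–14:00, 14:45–15:30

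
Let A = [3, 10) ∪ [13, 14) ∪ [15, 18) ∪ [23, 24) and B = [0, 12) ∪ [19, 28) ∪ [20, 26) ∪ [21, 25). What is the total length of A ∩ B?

B, merged: [0, 12), [19, 28).
A ∩ B = [3, 10), [23, 24).
Total: 7 + 1 = 8.

8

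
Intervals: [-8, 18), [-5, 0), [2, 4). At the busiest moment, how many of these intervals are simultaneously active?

At -5, 2 of the intervals are simultaneously active.
No point has more.

2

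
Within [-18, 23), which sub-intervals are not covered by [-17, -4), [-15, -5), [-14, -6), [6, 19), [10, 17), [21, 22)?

[-18, -17) ∪ [-4, 6) ∪ [19, 21) ∪ [22, 23)

Covered (merged): [-17, -4), [6, 19), [21, 22).
Complement within [-18, 23): [-18, -17), [-4, 6), [19, 21), [22, 23).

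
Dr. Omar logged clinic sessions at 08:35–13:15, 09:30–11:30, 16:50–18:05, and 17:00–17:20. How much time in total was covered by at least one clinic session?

5 h 55 min

Merged: 08:35–13:15, 16:50–18:05.
Lengths: 4 h 40 min + 1 h 15 min = 5 h 55 min.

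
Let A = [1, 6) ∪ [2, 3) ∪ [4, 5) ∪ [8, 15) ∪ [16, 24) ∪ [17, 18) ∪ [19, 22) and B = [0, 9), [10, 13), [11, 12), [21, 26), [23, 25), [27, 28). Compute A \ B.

First set merges to [1, 6), [8, 15), [16, 24).
Second set merges to [0, 9), [10, 13), [21, 26), [27, 28).
[1, 6): fully covered by B → removed.
[8, 15) minus B → [9, 10), [13, 15).
[16, 24) minus B → [16, 21).

[9, 10) ∪ [13, 15) ∪ [16, 21)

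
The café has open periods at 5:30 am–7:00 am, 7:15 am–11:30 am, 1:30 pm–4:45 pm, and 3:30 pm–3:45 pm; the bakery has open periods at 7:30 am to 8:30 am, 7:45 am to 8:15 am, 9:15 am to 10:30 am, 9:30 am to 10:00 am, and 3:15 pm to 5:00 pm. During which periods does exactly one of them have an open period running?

5:30 am–7:00 am, 7:15 am–7:30 am, 8:30 am–9:15 am, 10:30 am–11:30 am, 1:30 pm–3:15 pm, 4:45 pm–5:00 pm

Merge the first list: 5:30 am–7:00 am, 7:15 am–11:30 am, 1:30 pm–4:45 pm.
Merge the second list: 7:30 am–8:30 am, 9:15 am–10:30 am, 3:15 pm–5:00 pm.
Only in the first: 5:30 am–7:00 am, 7:15 am–7:30 am, 8:30 am–9:15 am, 10:30 am–11:30 am, 1:30 pm–3:15 pm.
Only in the second: 4:45 pm–5:00 pm.
Together these are the periods covered by exactly one.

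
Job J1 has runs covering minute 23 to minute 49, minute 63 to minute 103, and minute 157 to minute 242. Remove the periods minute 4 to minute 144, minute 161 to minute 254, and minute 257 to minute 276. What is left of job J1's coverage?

minute 157 to minute 161

minute 23 to minute 49: fully covered by B → removed.
minute 63 to minute 103: fully covered by B → removed.
minute 157 to minute 242 minus B → minute 157 to minute 161.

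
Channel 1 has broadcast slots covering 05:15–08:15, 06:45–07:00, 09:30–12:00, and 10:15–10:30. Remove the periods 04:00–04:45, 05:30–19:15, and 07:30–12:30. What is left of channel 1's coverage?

05:15–05:30

A, merged: 05:15–08:15, 09:30–12:00.
B, merged: 04:00–04:45, 05:30–19:15.
05:15–08:15 minus B → 05:15–05:30.
09:30–12:00: fully covered by B → removed.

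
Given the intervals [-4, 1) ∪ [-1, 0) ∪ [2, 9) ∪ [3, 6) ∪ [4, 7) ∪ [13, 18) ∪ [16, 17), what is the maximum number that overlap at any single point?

3

At 4, 3 of the intervals are simultaneously active.
No point has more.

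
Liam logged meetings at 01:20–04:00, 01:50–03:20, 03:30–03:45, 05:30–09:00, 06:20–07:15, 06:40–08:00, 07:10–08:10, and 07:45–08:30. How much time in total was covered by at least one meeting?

6 h 10 min

Merged: 01:20–04:00, 05:30–09:00.
Lengths: 2 h 40 min + 3 h 30 min = 6 h 10 min.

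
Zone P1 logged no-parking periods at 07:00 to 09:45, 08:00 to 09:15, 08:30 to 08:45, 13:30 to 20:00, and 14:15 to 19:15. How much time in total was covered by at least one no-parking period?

9 h 15 min

Merged: 07:00–09:45, 13:30–20:00.
Lengths: 2 h 45 min + 6 h 30 min = 9 h 15 min.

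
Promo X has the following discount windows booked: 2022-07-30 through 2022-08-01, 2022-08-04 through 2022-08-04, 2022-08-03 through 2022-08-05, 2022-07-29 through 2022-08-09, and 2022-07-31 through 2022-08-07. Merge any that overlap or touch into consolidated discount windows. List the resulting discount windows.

2022-07-29 through 2022-08-09

Sort by start: 2022-07-29 through 2022-08-09, 2022-07-30 through 2022-08-01, 2022-07-31 through 2022-08-07, 2022-08-03 through 2022-08-05, 2022-08-04 through 2022-08-04.
2022-07-30 through 2022-08-01 overlaps/touches 2022-07-29 through 2022-08-09 → extend to 2022-07-29 through 2022-08-09.
2022-07-31 through 2022-08-07 overlaps/touches 2022-07-29 through 2022-08-09 → extend to 2022-07-29 through 2022-08-09.
2022-08-03 through 2022-08-05 overlaps/touches 2022-07-29 through 2022-08-09 → extend to 2022-07-29 through 2022-08-09.
2022-08-04 through 2022-08-04 overlaps/touches 2022-07-29 through 2022-08-09 → extend to 2022-07-29 through 2022-08-09.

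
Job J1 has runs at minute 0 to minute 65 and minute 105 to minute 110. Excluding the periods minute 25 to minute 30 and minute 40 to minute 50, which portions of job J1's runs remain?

minute 0 to minute 65 with B removed leaves minute 0 to minute 25, minute 30 to minute 40, minute 50 to minute 65.
minute 105 to minute 110 is untouched.

minute 0 to minute 25, minute 30 to minute 40, minute 50 to minute 65, minute 105 to minute 110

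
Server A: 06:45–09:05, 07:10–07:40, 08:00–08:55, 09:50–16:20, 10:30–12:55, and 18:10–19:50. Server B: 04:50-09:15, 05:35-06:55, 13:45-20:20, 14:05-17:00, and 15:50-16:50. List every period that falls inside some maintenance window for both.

06:45–09:05, 13:45–16:20, 18:10–19:50

Merge the first list: 06:45–09:05, 09:50–16:20, 18:10–19:50.
Merge the second list: 04:50–09:15, 13:45–20:20.
06:45–09:05 overlaps B on 06:45–09:05.
09:50–16:20 overlaps B on 13:45–16:20.
18:10–19:50 overlaps B on 18:10–19:50.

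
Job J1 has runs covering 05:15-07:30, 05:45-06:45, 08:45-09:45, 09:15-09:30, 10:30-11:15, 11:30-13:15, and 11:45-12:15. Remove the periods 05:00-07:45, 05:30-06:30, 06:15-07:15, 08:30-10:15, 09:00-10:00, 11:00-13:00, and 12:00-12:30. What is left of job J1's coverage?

10:30-11:00, 13:00-13:15

Merge the first list: 05:15-07:30, 08:45-09:45, 10:30-11:15, 11:30-13:15.
Merge the second list: 05:00-07:45, 08:30-10:15, 11:00-13:00.
05:15-07:30 lies entirely inside B → drops out.
08:45-09:45 lies entirely inside B → drops out.
10:30-11:15 with B removed leaves 10:30-11:00.
11:30-13:15 with B removed leaves 13:00-13:15.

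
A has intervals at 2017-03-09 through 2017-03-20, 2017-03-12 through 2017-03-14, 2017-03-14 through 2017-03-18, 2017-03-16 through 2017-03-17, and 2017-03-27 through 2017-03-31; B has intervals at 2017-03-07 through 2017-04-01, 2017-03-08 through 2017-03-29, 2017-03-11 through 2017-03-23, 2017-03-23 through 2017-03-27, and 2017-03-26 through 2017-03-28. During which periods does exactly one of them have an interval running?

A, merged: 2017-03-09 through 2017-03-20, 2017-03-27 through 2017-03-31.
B, merged: 2017-03-07 through 2017-04-01.
Only in the first: none.
Only in the second: 2017-03-07 through 2017-03-08, 2017-03-21 through 2017-03-26, 2017-04-01 through 2017-04-01.
Together these are the periods covered by exactly one.

2017-03-07 through 2017-03-08, 2017-03-21 through 2017-03-26, 2017-04-01 through 2017-04-01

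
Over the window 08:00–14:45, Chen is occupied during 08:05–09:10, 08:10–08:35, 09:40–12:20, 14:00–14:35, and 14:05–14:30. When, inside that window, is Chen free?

08:00–08:05, 09:10–09:40, 12:20–14:00, 14:35–14:45

After merging, the occupied span is 08:05–09:10, 09:40–12:20, 14:00–14:35.
Uncovered inside 08:00–14:45: 08:00–08:05, 09:10–09:40, 12:20–14:00, 14:35–14:45.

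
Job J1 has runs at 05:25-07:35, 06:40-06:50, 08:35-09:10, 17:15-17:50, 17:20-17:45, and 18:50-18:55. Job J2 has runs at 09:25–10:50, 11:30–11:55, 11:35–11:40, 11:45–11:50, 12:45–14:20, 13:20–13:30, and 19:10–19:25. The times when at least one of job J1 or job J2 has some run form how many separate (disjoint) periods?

First set merges to 05:25–07:35, 08:35–09:10, 17:15–17:50, 18:50–18:55.
Second set merges to 09:25–10:50, 11:30–11:55, 12:45–14:20, 19:10–19:25.
A ∪ B = 05:25–07:35, 08:35–09:10, 09:25–10:50, 11:30–11:55, 12:45–14:20, 17:15–17:50, 18:50–18:55, 19:10–19:25.
That is 8 disjoint pieces.

8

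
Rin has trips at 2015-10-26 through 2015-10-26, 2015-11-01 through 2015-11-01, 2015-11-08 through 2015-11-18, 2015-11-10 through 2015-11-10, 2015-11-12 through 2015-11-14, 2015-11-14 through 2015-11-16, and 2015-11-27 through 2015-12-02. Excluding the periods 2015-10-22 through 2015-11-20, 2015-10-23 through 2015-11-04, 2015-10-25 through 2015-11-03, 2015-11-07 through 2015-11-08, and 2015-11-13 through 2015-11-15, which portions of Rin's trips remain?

First set merges to 2015-10-26 through 2015-10-26, 2015-11-01 through 2015-11-01, 2015-11-08 through 2015-11-18, 2015-11-27 through 2015-12-02.
Second set merges to 2015-10-22 through 2015-11-20.
2015-10-26 through 2015-10-26: entirely removed.
2015-11-01 through 2015-11-01: entirely removed.
2015-11-08 through 2015-11-18: entirely removed.
2015-11-27 through 2015-12-02: nothing removed.

2015-11-27 through 2015-12-02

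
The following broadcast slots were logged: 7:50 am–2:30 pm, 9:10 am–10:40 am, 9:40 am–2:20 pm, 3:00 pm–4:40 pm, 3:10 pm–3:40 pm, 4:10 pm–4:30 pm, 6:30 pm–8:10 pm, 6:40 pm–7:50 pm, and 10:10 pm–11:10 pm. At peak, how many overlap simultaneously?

Walk the sorted start/end points keeping a running depth.
The depth first hits 3 at 9:40 am.

3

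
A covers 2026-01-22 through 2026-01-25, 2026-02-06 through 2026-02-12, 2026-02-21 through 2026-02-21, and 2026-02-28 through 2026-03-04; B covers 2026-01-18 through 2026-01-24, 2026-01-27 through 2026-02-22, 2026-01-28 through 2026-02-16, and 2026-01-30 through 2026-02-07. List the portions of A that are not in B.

Second set merges to 2026-01-18 through 2026-01-24, 2026-01-27 through 2026-02-22.
2026-01-22 through 2026-01-25 minus B → 2026-01-25 through 2026-01-25.
2026-02-06 through 2026-02-12: fully covered by B → removed.
2026-02-21 through 2026-02-21: fully covered by B → removed.
2026-02-28 through 2026-03-04: no B overlap → unchanged.

2026-01-25 through 2026-01-25, 2026-02-28 through 2026-03-04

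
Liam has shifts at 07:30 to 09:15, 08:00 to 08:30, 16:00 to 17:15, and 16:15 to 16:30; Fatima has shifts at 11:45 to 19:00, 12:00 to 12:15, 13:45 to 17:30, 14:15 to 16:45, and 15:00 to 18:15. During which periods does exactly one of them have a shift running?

07:30–09:15, 11:45–16:00, 17:15–19:00

A, merged: 07:30–09:15, 16:00–17:15.
B, merged: 11:45–19:00.
A but not B: 07:30–09:15.
B but not A: 11:45–16:00, 17:15–19:00.
Combining gives A △ B.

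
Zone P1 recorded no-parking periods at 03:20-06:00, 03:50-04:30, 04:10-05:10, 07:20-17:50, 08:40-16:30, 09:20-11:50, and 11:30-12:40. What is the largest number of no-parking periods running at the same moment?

Walk the sorted start/end points keeping a running depth.
The depth first hits 4 at 11:30.

4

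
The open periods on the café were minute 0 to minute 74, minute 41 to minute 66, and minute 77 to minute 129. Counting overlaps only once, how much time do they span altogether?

Merged: minute 0 to minute 74, minute 77 to minute 129.
Lengths: 74 minutes + 52 minutes = 126 minutes.

126 minutes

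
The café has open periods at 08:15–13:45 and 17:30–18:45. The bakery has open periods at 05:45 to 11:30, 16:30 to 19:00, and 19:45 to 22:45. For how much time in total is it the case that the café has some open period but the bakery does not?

2 h 15 min

A \ B = 11:30-13:45.
Total: 2 h 15 min.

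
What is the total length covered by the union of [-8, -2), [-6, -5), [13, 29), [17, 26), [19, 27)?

Merged: [-8, -2), [13, 29).
Lengths: 6 + 16 = 22.

22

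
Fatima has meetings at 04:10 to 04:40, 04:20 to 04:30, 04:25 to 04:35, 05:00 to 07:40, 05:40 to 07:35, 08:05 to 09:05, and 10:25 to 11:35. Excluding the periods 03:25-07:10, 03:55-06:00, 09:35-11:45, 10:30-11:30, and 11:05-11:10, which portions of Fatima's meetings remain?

First set merges to 04:10–04:40, 05:00–07:40, 08:05–09:05, 10:25–11:35.
Second set merges to 03:25–07:10, 09:35–11:45.
04:10–04:40 lies entirely inside B → drops out.
05:00–07:40 with B removed leaves 07:10–07:40.
08:05–09:05 is untouched.
10:25–11:35 lies entirely inside B → drops out.

07:10–07:40, 08:05–09:05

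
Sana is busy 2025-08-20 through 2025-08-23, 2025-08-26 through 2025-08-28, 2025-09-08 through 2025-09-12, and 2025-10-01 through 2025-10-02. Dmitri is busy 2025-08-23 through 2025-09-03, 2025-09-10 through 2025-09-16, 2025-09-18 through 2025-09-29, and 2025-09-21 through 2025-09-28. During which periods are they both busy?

B, merged: 2025-08-23 through 2025-09-03, 2025-09-10 through 2025-09-16, 2025-09-18 through 2025-09-29.
2025-08-20 through 2025-08-23 overlaps B on 2025-08-23 through 2025-08-23.
2025-08-26 through 2025-08-28 overlaps B on 2025-08-26 through 2025-08-28.
2025-09-08 through 2025-09-12 overlaps B on 2025-09-10 through 2025-09-12.
2025-10-01 through 2025-10-02 falls entirely outside B.

2025-08-23 through 2025-08-23, 2025-08-26 through 2025-08-28, 2025-09-10 through 2025-09-12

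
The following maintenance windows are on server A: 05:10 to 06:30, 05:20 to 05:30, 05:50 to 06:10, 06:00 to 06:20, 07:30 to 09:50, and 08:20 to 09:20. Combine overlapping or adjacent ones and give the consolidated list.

05:20-05:30 overlaps/touches 05:10-06:30 → extend to 05:10-06:30.
05:50-06:10 overlaps/touches 05:10-06:30 → extend to 05:10-06:30.
06:00-06:20 overlaps/touches 05:10-06:30 → extend to 05:10-06:30.
07:30-09:50 is disjoint → start new block.
08:20-09:20 overlaps/touches 07:30-09:50 → extend to 07:30-09:50.

05:10-06:30, 07:30-09:50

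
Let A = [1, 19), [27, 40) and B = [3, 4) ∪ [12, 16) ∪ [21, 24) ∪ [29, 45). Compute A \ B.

[1, 19) \ B = [1, 3), [4, 12), [16, 19).
[27, 40) \ B = [27, 29).

[1, 3) ∪ [4, 12) ∪ [16, 19) ∪ [27, 29)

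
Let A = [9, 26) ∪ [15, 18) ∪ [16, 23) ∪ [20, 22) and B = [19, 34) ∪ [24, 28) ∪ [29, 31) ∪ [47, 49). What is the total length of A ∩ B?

Merge the first list: [9, 26).
Merge the second list: [19, 34), [47, 49).
A ∩ B = [19, 26).
Total: 7.

7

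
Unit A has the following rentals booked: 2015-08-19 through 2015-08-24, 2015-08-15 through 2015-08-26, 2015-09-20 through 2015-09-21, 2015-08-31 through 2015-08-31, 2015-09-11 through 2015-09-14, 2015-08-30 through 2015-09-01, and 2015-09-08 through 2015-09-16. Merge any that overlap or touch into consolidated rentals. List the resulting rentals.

2015-08-15 through 2015-08-26, 2015-08-30 through 2015-09-01, 2015-09-08 through 2015-09-16, 2015-09-20 through 2015-09-21

Sort by start: 2015-08-15 through 2015-08-26, 2015-08-19 through 2015-08-24, 2015-08-30 through 2015-09-01, 2015-08-31 through 2015-08-31, 2015-09-08 through 2015-09-16, 2015-09-11 through 2015-09-14, 2015-09-20 through 2015-09-21.
2015-08-19 through 2015-08-24 overlaps/touches 2015-08-15 through 2015-08-26 → extend to 2015-08-15 through 2015-08-26.
2015-08-30 through 2015-09-01 is disjoint → start new block.
2015-08-31 through 2015-08-31 overlaps/touches 2015-08-30 through 2015-09-01 → extend to 2015-08-30 through 2015-09-01.
2015-09-08 through 2015-09-16 is disjoint → start new block.
2015-09-11 through 2015-09-14 overlaps/touches 2015-09-08 through 2015-09-16 → extend to 2015-09-08 through 2015-09-16.
2015-09-20 through 2015-09-21 is disjoint → start new block.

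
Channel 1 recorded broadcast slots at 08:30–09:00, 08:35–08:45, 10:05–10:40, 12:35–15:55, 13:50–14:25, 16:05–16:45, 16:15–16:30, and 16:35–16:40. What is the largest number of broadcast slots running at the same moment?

2

Walk the sorted start/end points keeping a running depth.
The depth first hits 2 at 08:35.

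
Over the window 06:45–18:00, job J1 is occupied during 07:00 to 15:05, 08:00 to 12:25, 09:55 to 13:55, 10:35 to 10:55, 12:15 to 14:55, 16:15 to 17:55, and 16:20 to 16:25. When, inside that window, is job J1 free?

06:45-07:00, 15:05-16:15, 17:55-18:00

Covered (merged): 07:00-15:05, 16:15-17:55.
Complement within 06:45-18:00: 06:45-07:00, 15:05-16:15, 17:55-18:00.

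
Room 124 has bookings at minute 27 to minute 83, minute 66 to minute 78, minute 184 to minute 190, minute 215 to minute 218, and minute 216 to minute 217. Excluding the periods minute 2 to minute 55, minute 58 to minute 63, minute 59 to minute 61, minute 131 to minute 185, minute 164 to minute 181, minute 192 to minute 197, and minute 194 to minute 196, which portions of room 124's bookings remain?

Merge the first list: minute 27 to minute 83, minute 184 to minute 190, minute 215 to minute 218.
Merge the second list: minute 2 to minute 55, minute 58 to minute 63, minute 131 to minute 185, minute 192 to minute 197.
minute 27 to minute 83 minus B → minute 55 to minute 58, minute 63 to minute 83.
minute 184 to minute 190 minus B → minute 185 to minute 190.
minute 215 to minute 218: no B overlap → unchanged.

minute 55 to minute 58, minute 63 to minute 83, minute 185 to minute 190, minute 215 to minute 218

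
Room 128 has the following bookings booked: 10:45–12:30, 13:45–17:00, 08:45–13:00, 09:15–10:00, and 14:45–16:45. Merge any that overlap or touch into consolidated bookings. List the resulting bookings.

Sort by start: 08:45-13:00, 09:15-10:00, 10:45-12:30, 13:45-17:00, 14:45-16:45.
09:15-10:00 overlaps/touches 08:45-13:00 → extend to 08:45-13:00.
10:45-12:30 overlaps/touches 08:45-13:00 → extend to 08:45-13:00.
13:45-17:00 is disjoint → start new block.
14:45-16:45 overlaps/touches 13:45-17:00 → extend to 13:45-17:00.

08:45-13:00, 13:45-17:00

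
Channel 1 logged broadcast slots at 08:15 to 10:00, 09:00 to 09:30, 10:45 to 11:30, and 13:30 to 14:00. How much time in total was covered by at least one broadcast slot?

3 h

Merged: 08:15-10:00, 10:45-11:30, 13:30-14:00.
Lengths: 1 h 45 min + 45 min + 30 min = 3 h.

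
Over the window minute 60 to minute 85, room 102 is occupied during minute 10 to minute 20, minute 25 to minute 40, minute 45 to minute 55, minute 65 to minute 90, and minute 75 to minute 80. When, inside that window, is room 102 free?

minute 60 to minute 65

The merged coverage is minute 10 to minute 20, minute 25 to minute 40, minute 45 to minute 55, minute 65 to minute 90.
Uncovered inside minute 60 to minute 85: minute 60 to minute 65.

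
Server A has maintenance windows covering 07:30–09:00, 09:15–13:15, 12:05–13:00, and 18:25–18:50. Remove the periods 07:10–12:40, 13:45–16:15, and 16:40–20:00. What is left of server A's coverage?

A, merged: 07:30-09:00, 09:15-13:15, 18:25-18:50.
07:30-09:00: fully covered by B → removed.
09:15-13:15 minus B → 12:40-13:15.
18:25-18:50: fully covered by B → removed.

12:40-13:15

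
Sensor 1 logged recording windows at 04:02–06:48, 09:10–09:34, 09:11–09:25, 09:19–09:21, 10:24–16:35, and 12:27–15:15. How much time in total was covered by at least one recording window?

9 h 21 min

Merged: 04:02–06:48, 09:10–09:34, 10:24–16:35.
Lengths: 2 h 46 min + 24 min + 6 h 11 min = 9 h 21 min.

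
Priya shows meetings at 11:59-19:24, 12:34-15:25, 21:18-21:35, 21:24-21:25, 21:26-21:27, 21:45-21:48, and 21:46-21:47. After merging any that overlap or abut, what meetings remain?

11:59–19:24, 21:18–21:35, 21:45–21:48

12:34–15:25 overlaps/touches 11:59–19:24 → extend to 11:59–19:24.
21:18–21:35 is disjoint → start new block.
21:24–21:25 overlaps/touches 21:18–21:35 → extend to 21:18–21:35.
21:26–21:27 overlaps/touches 21:18–21:35 → extend to 21:18–21:35.
21:45–21:48 is disjoint → start new block.
21:46–21:47 overlaps/touches 21:45–21:48 → extend to 21:45–21:48.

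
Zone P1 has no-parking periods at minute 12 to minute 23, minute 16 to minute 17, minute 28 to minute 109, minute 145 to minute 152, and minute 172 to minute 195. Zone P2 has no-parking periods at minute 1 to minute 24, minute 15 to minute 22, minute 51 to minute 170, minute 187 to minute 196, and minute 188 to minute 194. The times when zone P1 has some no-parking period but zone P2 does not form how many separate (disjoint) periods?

2

Merge the first list: minute 12 to minute 23, minute 28 to minute 109, minute 145 to minute 152, minute 172 to minute 195.
Merge the second list: minute 1 to minute 24, minute 51 to minute 170, minute 187 to minute 196.
A \ B = minute 28 to minute 51, minute 172 to minute 187.
That is 2 disjoint pieces.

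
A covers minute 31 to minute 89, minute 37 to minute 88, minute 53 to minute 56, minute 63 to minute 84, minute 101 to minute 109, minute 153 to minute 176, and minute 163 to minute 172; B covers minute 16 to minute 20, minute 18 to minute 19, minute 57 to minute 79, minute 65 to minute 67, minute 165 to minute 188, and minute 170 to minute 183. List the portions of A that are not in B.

Merge the first list: minute 31 to minute 89, minute 101 to minute 109, minute 153 to minute 176.
Merge the second list: minute 16 to minute 20, minute 57 to minute 79, minute 165 to minute 188.
minute 31 to minute 89 with B removed leaves minute 31 to minute 57, minute 79 to minute 89.
minute 101 to minute 109 is untouched.
minute 153 to minute 176 with B removed leaves minute 153 to minute 165.

minute 31 to minute 57, minute 79 to minute 89, minute 101 to minute 109, minute 153 to minute 165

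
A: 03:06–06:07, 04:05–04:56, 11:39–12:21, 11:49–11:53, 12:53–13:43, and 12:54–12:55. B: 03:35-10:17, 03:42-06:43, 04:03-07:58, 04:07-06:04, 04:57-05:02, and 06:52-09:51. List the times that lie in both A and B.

First set merges to 03:06-06:07, 11:39-12:21, 12:53-13:43.
Second set merges to 03:35-10:17.
03:06-06:07 ∩ B → 03:35-06:07.
11:39-12:21 meets no B interval.
12:53-13:43 meets no B interval.

03:35-06:07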